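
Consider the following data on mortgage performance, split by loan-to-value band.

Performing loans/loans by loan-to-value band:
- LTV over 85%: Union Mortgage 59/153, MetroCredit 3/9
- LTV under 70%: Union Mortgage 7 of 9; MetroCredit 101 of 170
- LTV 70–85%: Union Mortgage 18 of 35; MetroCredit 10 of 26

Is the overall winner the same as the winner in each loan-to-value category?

LTV over 85%: Union Mortgage 59/153 = 38.6%, MetroCredit 3/9 = 33.3% → Union Mortgage
LTV under 70%: Union Mortgage 7/9 = 77.8%, MetroCredit 101/170 = 59.4% → Union Mortgage
LTV 70–85%: Union Mortgage 18/35 = 51.4%, MetroCredit 10/26 = 38.5% → Union Mortgage
Overall: Union Mortgage 84/197 = 42.6%, MetroCredit 114/205 = 55.6% → MetroCredit
Union Mortgage wins each loan-to-value group but MetroCredit wins overall — the comparison reverses. Union Mortgage's loans skew toward LTV over 85%, which has a lower base rate.

No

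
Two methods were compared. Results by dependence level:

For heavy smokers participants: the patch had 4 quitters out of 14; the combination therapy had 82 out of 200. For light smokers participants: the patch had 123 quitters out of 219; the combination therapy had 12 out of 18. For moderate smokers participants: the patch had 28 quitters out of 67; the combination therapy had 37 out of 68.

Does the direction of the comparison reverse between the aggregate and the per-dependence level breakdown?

Yes

Heavy smokers: the patch 4/14 = 28.6%, the combination therapy 82/200 = 41.0% → the combination therapy
Light smokers: the patch 123/219 = 56.2%, the combination therapy 12/18 = 66.7% → the combination therapy
Moderate smokers: the patch 28/67 = 41.8%, the combination therapy 37/68 = 54.4% → the combination therapy
Overall: the patch 155/300 = 51.7%, the combination therapy 131/286 = 45.8% → the patch
The combination therapy wins each dependence group but the patch wins overall — the comparison reverses. The combination therapy's participants skew toward heavy smokers, which has a lower base rate.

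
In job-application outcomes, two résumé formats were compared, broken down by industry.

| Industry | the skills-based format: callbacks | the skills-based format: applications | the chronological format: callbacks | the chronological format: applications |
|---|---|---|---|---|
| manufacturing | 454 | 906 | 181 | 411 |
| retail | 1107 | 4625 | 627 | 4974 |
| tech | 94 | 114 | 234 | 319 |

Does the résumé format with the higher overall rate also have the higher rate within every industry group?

Yes

Manufacturing: the skills-based format 454/906 = 50.1%, the chronological format 181/411 = 44.0% → the skills-based format
Retail: the skills-based format 1107/4625 = 23.9%, the chronological format 627/4974 = 12.6% → the skills-based format
Tech: the skills-based format 94/114 = 82.5%, the chronological format 234/319 = 73.4% → the skills-based format
Overall: the skills-based format 1655/5645 = 29.3%, the chronological format 1042/5704 = 18.3% → the skills-based format
The skills-based format wins overall and in every industry group — no reversal.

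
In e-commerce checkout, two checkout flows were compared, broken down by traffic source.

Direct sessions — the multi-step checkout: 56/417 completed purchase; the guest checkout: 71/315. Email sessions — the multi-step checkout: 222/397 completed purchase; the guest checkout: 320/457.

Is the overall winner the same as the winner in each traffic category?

Direct: the multi-step checkout 56/417 = 13.4%, the guest checkout 71/315 = 22.5% → the guest checkout
Email: the multi-step checkout 222/397 = 55.9%, the guest checkout 320/457 = 70.0% → the guest checkout
Overall: the multi-step checkout 278/814 = 34.2%, the guest checkout 391/772 = 50.6% → the guest checkout
The guest checkout wins overall and in every traffic group — no reversal.

Yes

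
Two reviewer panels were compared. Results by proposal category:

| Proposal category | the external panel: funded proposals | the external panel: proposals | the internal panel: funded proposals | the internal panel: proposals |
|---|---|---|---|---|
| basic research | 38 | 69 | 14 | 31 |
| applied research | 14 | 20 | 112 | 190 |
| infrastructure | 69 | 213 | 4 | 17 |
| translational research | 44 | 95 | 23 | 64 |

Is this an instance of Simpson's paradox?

Yes

Basic research: the external panel 38/69 = 55.1%, the internal panel 14/31 = 45.2% → the external panel
Applied research: the external panel 14/20 = 70.0%, the internal panel 112/190 = 58.9% → the external panel
Infrastructure: the external panel 69/213 = 32.4%, the internal panel 4/17 = 23.5% → the external panel
Translational research: the external panel 44/95 = 46.3%, the internal panel 23/64 = 35.9% → the external panel
Overall: the external panel 165/397 = 41.6%, the internal panel 153/302 = 50.7% → the internal panel
The external panel wins each proposal group but the internal panel wins overall — the comparison reverses. The external panel's proposals skew toward infrastructure, which has a lower base rate.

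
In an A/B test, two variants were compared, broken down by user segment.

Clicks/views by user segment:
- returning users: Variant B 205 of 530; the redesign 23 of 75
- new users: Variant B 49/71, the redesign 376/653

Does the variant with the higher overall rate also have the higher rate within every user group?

Returning users: Variant B 205/530 = 38.7%, the redesign 23/75 = 30.7% → Variant B
New users: Variant B 49/71 = 69.0%, the redesign 376/653 = 57.6% → Variant B
Overall: Variant B 254/601 = 42.3%, the redesign 399/728 = 54.8% → the redesign
Variant B wins each user group but the redesign wins overall — the comparison reverses. Variant B's views skew toward returning users, which has a lower base rate.

No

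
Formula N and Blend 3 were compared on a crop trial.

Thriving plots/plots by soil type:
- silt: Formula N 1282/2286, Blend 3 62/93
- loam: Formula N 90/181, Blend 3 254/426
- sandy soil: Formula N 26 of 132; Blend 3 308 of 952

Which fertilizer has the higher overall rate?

Silt: Formula N 1282/2286 = 56.1%, Blend 3 62/93 = 66.7% → Blend 3
Loam: Formula N 90/181 = 49.7%, Blend 3 254/426 = 59.6% → Blend 3
Sandy soil: Formula N 26/132 = 19.7%, Blend 3 308/952 = 32.4% → Blend 3
Overall: Formula N 1398/2599 = 53.8%, Blend 3 624/1471 = 42.4% → Formula N
(Blend 3 wins every soil group but Formula N wins overall — Blend 3's plots skew toward the low-rate sandy soil group.)

Formula N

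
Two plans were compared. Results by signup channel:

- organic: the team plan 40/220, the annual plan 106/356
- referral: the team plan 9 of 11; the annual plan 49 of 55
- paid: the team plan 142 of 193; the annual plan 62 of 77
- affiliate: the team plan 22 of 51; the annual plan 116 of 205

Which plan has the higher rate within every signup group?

the annual plan

Organic: the team plan 40/220 = 18.2%, the annual plan 106/356 = 29.8% → the annual plan
Referral: the team plan 9/11 = 81.8%, the annual plan 49/55 = 89.1% → the annual plan
Paid: the team plan 142/193 = 73.6%, the annual plan 62/77 = 80.5% → the annual plan
Affiliate: the team plan 22/51 = 43.1%, the annual plan 116/205 = 56.6% → the annual plan
The annual plan has the higher rate in all 4 groups.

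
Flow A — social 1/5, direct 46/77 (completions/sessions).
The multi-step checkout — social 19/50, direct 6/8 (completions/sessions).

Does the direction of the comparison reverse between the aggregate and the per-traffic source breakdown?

Yes

Social: Flow A 1/5 = 20.0%, the multi-step checkout 19/50 = 38.0% → the multi-step checkout
Direct: Flow A 46/77 = 59.7%, the multi-step checkout 6/8 = 75.0% → the multi-step checkout
Overall: Flow A 47/82 = 57.3%, the multi-step checkout 25/58 = 43.1% → Flow A
The multi-step checkout wins each traffic group but Flow A wins overall — the comparison reverses. The multi-step checkout's sessions skew toward social, which has a lower base rate.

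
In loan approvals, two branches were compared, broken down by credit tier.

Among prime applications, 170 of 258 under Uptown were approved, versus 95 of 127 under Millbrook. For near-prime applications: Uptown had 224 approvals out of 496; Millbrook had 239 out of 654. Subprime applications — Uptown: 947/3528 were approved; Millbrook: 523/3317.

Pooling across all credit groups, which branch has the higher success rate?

Uptown

Prime: Uptown 170/258 = 65.9%, Millbrook 95/127 = 74.8% → Millbrook
Near-prime: Uptown 224/496 = 45.2%, Millbrook 239/654 = 36.5% → Uptown
Subprime: Uptown 947/3528 = 26.8%, Millbrook 523/3317 = 15.8% → Uptown
Overall: Uptown 1341/4282 = 31.3%, Millbrook 857/4098 = 20.9% → Uptown
(Neither sweeps every credit group, but Uptown has the higher pooled rate.)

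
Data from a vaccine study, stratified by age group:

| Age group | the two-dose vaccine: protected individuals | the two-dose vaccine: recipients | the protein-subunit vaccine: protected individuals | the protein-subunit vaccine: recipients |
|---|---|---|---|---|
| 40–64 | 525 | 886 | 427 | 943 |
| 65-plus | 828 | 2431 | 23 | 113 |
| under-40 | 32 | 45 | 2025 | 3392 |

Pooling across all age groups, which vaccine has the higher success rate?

the protein-subunit vaccine

40–64: the two-dose vaccine 525/886 = 59.3%, the protein-subunit vaccine 427/943 = 45.3% → the two-dose vaccine
65-plus: the two-dose vaccine 828/2431 = 34.1%, the protein-subunit vaccine 23/113 = 20.4% → the two-dose vaccine
Under-40: the two-dose vaccine 32/45 = 71.1%, the protein-subunit vaccine 2025/3392 = 59.7% → the two-dose vaccine
Overall: the two-dose vaccine 1385/3362 = 41.2%, the protein-subunit vaccine 2475/4448 = 55.6% → the protein-subunit vaccine
(The two-dose vaccine wins every age group but the protein-subunit vaccine wins overall — the two-dose vaccine's recipients skew toward the low-rate 65-plus group.)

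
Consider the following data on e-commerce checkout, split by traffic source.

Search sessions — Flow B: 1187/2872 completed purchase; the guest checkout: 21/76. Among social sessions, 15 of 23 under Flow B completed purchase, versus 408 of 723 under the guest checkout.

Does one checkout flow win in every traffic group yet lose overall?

Search: Flow B 1187/2872 = 41.3%, the guest checkout 21/76 = 27.6% → Flow B
Social: Flow B 15/23 = 65.2%, the guest checkout 408/723 = 56.4% → Flow B
Overall: Flow B 1202/2895 = 41.5%, the guest checkout 429/799 = 53.7% → the guest checkout
Flow B wins each traffic group but the guest checkout wins overall — the comparison reverses. Flow B's sessions skew toward search, which has a lower base rate.

Yes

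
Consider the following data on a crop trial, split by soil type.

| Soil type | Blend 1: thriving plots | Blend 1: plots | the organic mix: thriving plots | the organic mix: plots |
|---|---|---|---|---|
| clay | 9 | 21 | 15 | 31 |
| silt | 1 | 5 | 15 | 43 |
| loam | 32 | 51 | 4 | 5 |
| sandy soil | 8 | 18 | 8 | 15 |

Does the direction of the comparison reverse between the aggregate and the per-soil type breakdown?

Yes

Clay: Blend 1 9/21 = 42.9%, the organic mix 15/31 = 48.4% → the organic mix
Silt: Blend 1 1/5 = 20.0%, the organic mix 15/43 = 34.9% → the organic mix
Loam: Blend 1 32/51 = 62.7%, the organic mix 4/5 = 80.0% → the organic mix
Sandy soil: Blend 1 8/18 = 44.4%, the organic mix 8/15 = 53.3% → the organic mix
Overall: Blend 1 50/95 = 52.6%, the organic mix 42/94 = 44.7% → Blend 1
The organic mix wins each soil group but Blend 1 wins overall — the comparison reverses. The organic mix's plots skew toward silt, which has a lower base rate.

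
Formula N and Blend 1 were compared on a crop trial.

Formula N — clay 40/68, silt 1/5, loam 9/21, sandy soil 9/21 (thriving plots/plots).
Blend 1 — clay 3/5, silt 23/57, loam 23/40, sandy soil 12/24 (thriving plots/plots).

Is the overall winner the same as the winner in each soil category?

Clay: Formula N 40/68 = 58.8%, Blend 1 3/5 = 60.0% → Blend 1
Silt: Formula N 1/5 = 20.0%, Blend 1 23/57 = 40.4% → Blend 1
Loam: Formula N 9/21 = 42.9%, Blend 1 23/40 = 57.5% → Blend 1
Sandy soil: Formula N 9/21 = 42.9%, Blend 1 12/24 = 50.0% → Blend 1
Overall: Formula N 59/115 = 51.3%, Blend 1 61/126 = 48.4% → Formula N
Blend 1 wins each soil group but Formula N wins overall — the comparison reverses. Blend 1's plots skew toward silt, which has a lower base rate.

No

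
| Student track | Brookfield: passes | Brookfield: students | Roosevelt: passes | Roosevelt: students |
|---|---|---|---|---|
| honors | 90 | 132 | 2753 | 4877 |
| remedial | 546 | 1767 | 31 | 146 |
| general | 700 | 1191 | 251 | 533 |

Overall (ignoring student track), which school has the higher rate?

Honors: Brookfield 90/132 = 68.2%, Roosevelt 2753/4877 = 56.4% → Brookfield
Remedial: Brookfield 546/1767 = 30.9%, Roosevelt 31/146 = 21.2% → Brookfield
General: Brookfield 700/1191 = 58.8%, Roosevelt 251/533 = 47.1% → Brookfield
Overall: Brookfield 1336/3090 = 43.2%, Roosevelt 3035/5556 = 54.6% → Roosevelt
(Brookfield wins every student group but Roosevelt wins overall — Brookfield's students skew toward the low-rate remedial group.)

Roosevelt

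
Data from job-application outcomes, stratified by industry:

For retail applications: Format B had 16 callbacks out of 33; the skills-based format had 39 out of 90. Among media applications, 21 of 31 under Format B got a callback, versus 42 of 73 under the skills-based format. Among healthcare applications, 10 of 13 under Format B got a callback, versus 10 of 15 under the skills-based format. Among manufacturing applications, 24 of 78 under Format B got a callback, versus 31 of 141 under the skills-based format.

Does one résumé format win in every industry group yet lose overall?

Retail: Format B 16/33 = 48.5%, the skills-based format 39/90 = 43.3% → Format B
Media: Format B 21/31 = 67.7%, the skills-based format 42/73 = 57.5% → Format B
Healthcare: Format B 10/13 = 76.9%, the skills-based format 10/15 = 66.7% → Format B
Manufacturing: Format B 24/78 = 30.8%, the skills-based format 31/141 = 22.0% → Format B
Overall: Format B 71/155 = 45.8%, the skills-based format 122/319 = 38.2% → Format B
Format B wins overall and in every industry group — no reversal.

No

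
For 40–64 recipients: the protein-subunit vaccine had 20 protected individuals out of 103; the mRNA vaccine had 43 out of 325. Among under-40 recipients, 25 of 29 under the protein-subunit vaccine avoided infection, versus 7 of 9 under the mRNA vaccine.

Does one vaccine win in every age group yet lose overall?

No

40–64: the protein-subunit vaccine 20/103 = 19.4%, the mRNA vaccine 43/325 = 13.2% → the protein-subunit vaccine
Under-40: the protein-subunit vaccine 25/29 = 86.2%, the mRNA vaccine 7/9 = 77.8% → the protein-subunit vaccine
Overall: the protein-subunit vaccine 45/132 = 34.1%, the mRNA vaccine 50/334 = 15.0% → the protein-subunit vaccine
The protein-subunit vaccine wins overall and in every age group — no reversal.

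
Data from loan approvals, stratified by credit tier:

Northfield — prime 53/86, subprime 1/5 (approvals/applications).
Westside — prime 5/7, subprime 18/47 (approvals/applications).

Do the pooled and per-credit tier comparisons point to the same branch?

No

Prime: Northfield 53/86 = 61.6%, Westside 5/7 = 71.4% → Westside
Subprime: Northfield 1/5 = 20.0%, Westside 18/47 = 38.3% → Westside
Overall: Northfield 54/91 = 59.3%, Westside 23/54 = 42.6% → Northfield
Westside wins each credit group but Northfield wins overall — the comparison reverses. Westside's applications skew toward subprime, which has a lower base rate.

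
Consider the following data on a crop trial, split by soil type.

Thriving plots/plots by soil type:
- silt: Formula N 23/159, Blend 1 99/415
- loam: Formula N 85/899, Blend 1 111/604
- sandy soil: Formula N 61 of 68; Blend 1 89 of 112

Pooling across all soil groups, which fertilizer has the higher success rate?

Blend 1

Silt: Formula N 23/159 = 14.5%, Blend 1 99/415 = 23.9% → Blend 1
Loam: Formula N 85/899 = 9.5%, Blend 1 111/604 = 18.4% → Blend 1
Sandy soil: Formula N 61/68 = 89.7%, Blend 1 89/112 = 79.5% → Formula N
Overall: Formula N 169/1126 = 15.0%, Blend 1 299/1131 = 26.4% → Blend 1
(Neither sweeps every soil group, but Blend 1 has the higher pooled rate.)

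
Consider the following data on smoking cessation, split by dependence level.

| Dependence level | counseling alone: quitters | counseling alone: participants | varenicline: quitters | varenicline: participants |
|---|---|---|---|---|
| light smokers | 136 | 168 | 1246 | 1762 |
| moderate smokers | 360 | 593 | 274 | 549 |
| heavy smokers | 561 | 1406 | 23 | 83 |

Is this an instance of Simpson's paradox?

Yes

Light smokers: counseling alone 136/168 = 81.0%, varenicline 1246/1762 = 70.7% → counseling alone
Moderate smokers: counseling alone 360/593 = 60.7%, varenicline 274/549 = 49.9% → counseling alone
Heavy smokers: counseling alone 561/1406 = 39.9%, varenicline 23/83 = 27.7% → counseling alone
Overall: counseling alone 1057/2167 = 48.8%, varenicline 1543/2394 = 64.5% → varenicline
Counseling alone wins each dependence group but varenicline wins overall — the comparison reverses. Counseling alone's participants skew toward heavy smokers, which has a lower base rate.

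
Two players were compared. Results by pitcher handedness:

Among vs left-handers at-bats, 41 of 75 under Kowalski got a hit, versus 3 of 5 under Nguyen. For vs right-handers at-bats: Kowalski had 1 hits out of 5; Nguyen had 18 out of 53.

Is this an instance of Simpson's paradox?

Vs left-handers: Kowalski 41/75 = 54.7%, Nguyen 3/5 = 60.0% → Nguyen
Vs right-handers: Kowalski 1/5 = 20.0%, Nguyen 18/53 = 34.0% → Nguyen
Overall: Kowalski 42/80 = 52.5%, Nguyen 21/58 = 36.2% → Kowalski
Nguyen wins each pitcher group but Kowalski wins overall — the comparison reverses. Nguyen's at-bats skew toward vs right-handers, which has a lower base rate.

Yes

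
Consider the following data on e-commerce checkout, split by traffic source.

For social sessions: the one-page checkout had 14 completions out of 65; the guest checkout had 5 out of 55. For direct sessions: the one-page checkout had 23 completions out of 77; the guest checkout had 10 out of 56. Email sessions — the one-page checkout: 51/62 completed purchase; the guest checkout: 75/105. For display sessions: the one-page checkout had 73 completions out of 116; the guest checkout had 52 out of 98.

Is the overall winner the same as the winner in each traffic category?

Yes

Social: the one-page checkout 14/65 = 21.5%, the guest checkout 5/55 = 9.1% → the one-page checkout
Direct: the one-page checkout 23/77 = 29.9%, the guest checkout 10/56 = 17.9% → the one-page checkout
Email: the one-page checkout 51/62 = 82.3%, the guest checkout 75/105 = 71.4% → the one-page checkout
Display: the one-page checkout 73/116 = 62.9%, the guest checkout 52/98 = 53.1% → the one-page checkout
Overall: the one-page checkout 161/320 = 50.3%, the guest checkout 142/314 = 45.2% → the one-page checkout
The one-page checkout wins overall and in every traffic group — no reversal.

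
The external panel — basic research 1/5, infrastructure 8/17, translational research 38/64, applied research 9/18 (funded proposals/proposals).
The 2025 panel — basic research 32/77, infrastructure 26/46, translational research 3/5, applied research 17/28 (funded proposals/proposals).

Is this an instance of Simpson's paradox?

Yes

Basic research: the external panel 1/5 = 20.0%, the 2025 panel 32/77 = 41.6% → the 2025 panel
Infrastructure: the external panel 8/17 = 47.1%, the 2025 panel 26/46 = 56.5% → the 2025 panel
Translational research: the external panel 38/64 = 59.4%, the 2025 panel 3/5 = 60.0% → the 2025 panel
Applied research: the external panel 9/18 = 50.0%, the 2025 panel 17/28 = 60.7% → the 2025 panel
Overall: the external panel 56/104 = 53.8%, the 2025 panel 78/156 = 50.0% → the external panel
The 2025 panel wins each proposal group but the external panel wins overall — the comparison reverses. The 2025 panel's proposals skew toward basic research, which has a lower base rate.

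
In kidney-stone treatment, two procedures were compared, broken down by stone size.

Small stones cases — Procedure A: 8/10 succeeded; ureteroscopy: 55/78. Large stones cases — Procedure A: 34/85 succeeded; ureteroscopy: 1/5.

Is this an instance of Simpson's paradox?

Yes

Small stones: Procedure A 8/10 = 80.0%, ureteroscopy 55/78 = 70.5% → Procedure A
Large stones: Procedure A 34/85 = 40.0%, ureteroscopy 1/5 = 20.0% → Procedure A
Overall: Procedure A 42/95 = 44.2%, ureteroscopy 56/83 = 67.5% → ureteroscopy
Procedure A wins each stone group but ureteroscopy wins overall — the comparison reverses. Procedure A's cases skew toward large stones, which has a lower base rate.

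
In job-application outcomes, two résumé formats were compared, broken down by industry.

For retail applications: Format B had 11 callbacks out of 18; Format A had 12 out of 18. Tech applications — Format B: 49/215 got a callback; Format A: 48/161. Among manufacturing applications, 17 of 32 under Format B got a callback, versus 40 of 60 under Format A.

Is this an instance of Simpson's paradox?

No

Retail: Format B 11/18 = 61.1%, Format A 12/18 = 66.7% → Format A
Tech: Format B 49/215 = 22.8%, Format A 48/161 = 29.8% → Format A
Manufacturing: Format B 17/32 = 53.1%, Format A 40/60 = 66.7% → Format A
Overall: Format B 77/265 = 29.1%, Format A 100/239 = 41.8% → Format A
Format A wins overall and in every industry group — no reversal.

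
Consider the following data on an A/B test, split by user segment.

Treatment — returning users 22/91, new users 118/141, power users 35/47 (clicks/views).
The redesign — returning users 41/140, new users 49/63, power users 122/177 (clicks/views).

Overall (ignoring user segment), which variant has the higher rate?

Treatment

Returning users: Treatment 22/91 = 24.2%, the redesign 41/140 = 29.3% → the redesign
New users: Treatment 118/141 = 83.7%, the redesign 49/63 = 77.8% → Treatment
Power users: Treatment 35/47 = 74.5%, the redesign 122/177 = 68.9% → Treatment
Overall: Treatment 175/279 = 62.7%, the redesign 212/380 = 55.8% → Treatment
(Neither sweeps every user group, but Treatment has the higher pooled rate.)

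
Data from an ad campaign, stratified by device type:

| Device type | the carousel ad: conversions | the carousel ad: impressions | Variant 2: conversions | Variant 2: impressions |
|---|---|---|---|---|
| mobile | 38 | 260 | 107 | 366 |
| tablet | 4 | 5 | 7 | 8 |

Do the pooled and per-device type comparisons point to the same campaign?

Mobile: the carousel ad 38/260 = 14.6%, Variant 2 107/366 = 29.2% → Variant 2
Tablet: the carousel ad 4/5 = 80.0%, Variant 2 7/8 = 87.5% → Variant 2
Overall: the carousel ad 42/265 = 15.8%, Variant 2 114/374 = 30.5% → Variant 2
Variant 2 wins overall and in every device group — no reversal.

Yes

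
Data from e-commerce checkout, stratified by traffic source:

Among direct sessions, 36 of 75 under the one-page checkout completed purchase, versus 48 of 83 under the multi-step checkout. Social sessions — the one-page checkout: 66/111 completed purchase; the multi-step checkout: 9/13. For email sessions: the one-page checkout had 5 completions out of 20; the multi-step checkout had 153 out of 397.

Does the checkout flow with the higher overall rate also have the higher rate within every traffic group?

Direct: the one-page checkout 36/75 = 48.0%, the multi-step checkout 48/83 = 57.8% → the multi-step checkout
Social: the one-page checkout 66/111 = 59.5%, the multi-step checkout 9/13 = 69.2% → the multi-step checkout
Email: the one-page checkout 5/20 = 25.0%, the multi-step checkout 153/397 = 38.5% → the multi-step checkout
Overall: the one-page checkout 107/206 = 51.9%, the multi-step checkout 210/493 = 42.6% → the one-page checkout
The multi-step checkout wins each traffic group but the one-page checkout wins overall — the comparison reverses. The multi-step checkout's sessions skew toward email, which has a lower base rate.

No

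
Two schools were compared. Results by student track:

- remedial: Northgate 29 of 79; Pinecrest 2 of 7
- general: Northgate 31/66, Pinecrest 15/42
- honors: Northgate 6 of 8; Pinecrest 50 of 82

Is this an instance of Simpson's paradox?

Remedial: Northgate 29/79 = 36.7%, Pinecrest 2/7 = 28.6% → Northgate
General: Northgate 31/66 = 47.0%, Pinecrest 15/42 = 35.7% → Northgate
Honors: Northgate 6/8 = 75.0%, Pinecrest 50/82 = 61.0% → Northgate
Overall: Northgate 66/153 = 43.1%, Pinecrest 67/131 = 51.1% → Pinecrest
Northgate wins each student group but Pinecrest wins overall — the comparison reverses. Northgate's students skew toward remedial, which has a lower base rate.

Yes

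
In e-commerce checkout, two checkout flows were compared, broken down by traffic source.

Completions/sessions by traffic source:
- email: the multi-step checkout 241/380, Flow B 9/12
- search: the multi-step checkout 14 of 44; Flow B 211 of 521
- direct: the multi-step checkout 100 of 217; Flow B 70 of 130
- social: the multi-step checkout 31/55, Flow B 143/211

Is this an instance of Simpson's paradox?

Email: the multi-step checkout 241/380 = 63.4%, Flow B 9/12 = 75.0% → Flow B
Search: the multi-step checkout 14/44 = 31.8%, Flow B 211/521 = 40.5% → Flow B
Direct: the multi-step checkout 100/217 = 46.1%, Flow B 70/130 = 53.8% → Flow B
Social: the multi-step checkout 31/55 = 56.4%, Flow B 143/211 = 67.8% → Flow B
Overall: the multi-step checkout 386/696 = 55.5%, Flow B 433/874 = 49.5% → the multi-step checkout
Flow B wins each traffic group but the multi-step checkout wins overall — the comparison reverses. Flow B's sessions skew toward search, which has a lower base rate.

Yes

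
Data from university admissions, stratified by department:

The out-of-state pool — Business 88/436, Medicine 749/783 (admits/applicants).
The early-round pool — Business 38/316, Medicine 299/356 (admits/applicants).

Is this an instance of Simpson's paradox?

Business: the out-of-state pool 88/436 = 20.2%, the early-round pool 38/316 = 12.0% → the out-of-state pool
Medicine: the out-of-state pool 749/783 = 95.7%, the early-round pool 299/356 = 84.0% → the out-of-state pool
Overall: the out-of-state pool 837/1219 = 68.7%, the early-round pool 337/672 = 50.1% → the out-of-state pool
The out-of-state pool wins overall and in every department group — no reversal.

No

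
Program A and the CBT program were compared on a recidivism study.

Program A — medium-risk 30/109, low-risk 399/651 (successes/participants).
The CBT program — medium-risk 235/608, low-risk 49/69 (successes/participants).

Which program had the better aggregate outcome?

Medium-risk: Program A 30/109 = 27.5%, the CBT program 235/608 = 38.7% → the CBT program
Low-risk: Program A 399/651 = 61.3%, the CBT program 49/69 = 71.0% → the CBT program
Overall: Program A 429/760 = 56.4%, the CBT program 284/677 = 41.9% → Program A
(The CBT program wins every risk group but Program A wins overall — the CBT program's participants skew toward the low-rate medium-risk group.)

Program A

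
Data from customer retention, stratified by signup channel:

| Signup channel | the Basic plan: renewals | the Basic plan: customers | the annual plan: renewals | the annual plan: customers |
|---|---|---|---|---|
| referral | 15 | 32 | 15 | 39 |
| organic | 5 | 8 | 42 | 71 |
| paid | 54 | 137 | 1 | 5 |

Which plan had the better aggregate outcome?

the annual plan

Referral: the Basic plan 15/32 = 46.9%, the annual plan 15/39 = 38.5% → the Basic plan
Organic: the Basic plan 5/8 = 62.5%, the annual plan 42/71 = 59.2% → the Basic plan
Paid: the Basic plan 54/137 = 39.4%, the annual plan 1/5 = 20.0% → the Basic plan
Overall: the Basic plan 74/177 = 41.8%, the annual plan 58/115 = 50.4% → the annual plan
(The Basic plan wins every signup group but the annual plan wins overall — the Basic plan's customers skew toward the low-rate paid group.)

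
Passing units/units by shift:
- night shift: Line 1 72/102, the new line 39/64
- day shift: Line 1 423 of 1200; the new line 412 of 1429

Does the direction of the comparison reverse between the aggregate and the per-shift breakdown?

Night shift: Line 1 72/102 = 70.6%, the new line 39/64 = 60.9% → Line 1
Day shift: Line 1 423/1200 = 35.2%, the new line 412/1429 = 28.8% → Line 1
Overall: Line 1 495/1302 = 38.0%, the new line 451/1493 = 30.2% → Line 1
Line 1 wins overall and in every shift group — no reversal.

No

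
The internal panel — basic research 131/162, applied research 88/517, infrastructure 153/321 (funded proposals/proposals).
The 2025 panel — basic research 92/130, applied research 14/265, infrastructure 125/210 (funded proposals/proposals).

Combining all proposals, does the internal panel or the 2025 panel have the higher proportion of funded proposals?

the 2025 panel

Basic research: the internal panel 131/162 = 80.9%, the 2025 panel 92/130 = 70.8% → the internal panel
Applied research: the internal panel 88/517 = 17.0%, the 2025 panel 14/265 = 5.3% → the internal panel
Infrastructure: the internal panel 153/321 = 47.7%, the 2025 panel 125/210 = 59.5% → the 2025 panel
Overall: the internal panel 372/1000 = 37.2%, the 2025 panel 231/605 = 38.2% → the 2025 panel
(Neither sweeps every proposal group, but the 2025 panel has the higher pooled rate.)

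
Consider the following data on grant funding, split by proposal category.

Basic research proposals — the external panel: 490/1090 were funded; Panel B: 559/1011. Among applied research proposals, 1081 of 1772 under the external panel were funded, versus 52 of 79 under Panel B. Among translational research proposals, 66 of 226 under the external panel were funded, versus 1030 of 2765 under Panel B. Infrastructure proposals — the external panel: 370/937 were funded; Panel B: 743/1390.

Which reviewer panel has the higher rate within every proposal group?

Basic research: the external panel 490/1090 = 45.0%, Panel B 559/1011 = 55.3% → Panel B
Applied research: the external panel 1081/1772 = 61.0%, Panel B 52/79 = 65.8% → Panel B
Translational research: the external panel 66/226 = 29.2%, Panel B 1030/2765 = 37.3% → Panel B
Infrastructure: the external panel 370/937 = 39.5%, Panel B 743/1390 = 53.5% → Panel B
Panel B has the higher rate in all 4 groups.

Panel B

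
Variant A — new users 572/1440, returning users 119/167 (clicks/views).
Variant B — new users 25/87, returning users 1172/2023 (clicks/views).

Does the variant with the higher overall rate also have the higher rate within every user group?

New users: Variant A 572/1440 = 39.7%, Variant B 25/87 = 28.7% → Variant A
Returning users: Variant A 119/167 = 71.3%, Variant B 1172/2023 = 57.9% → Variant A
Overall: Variant A 691/1607 = 43.0%, Variant B 1197/2110 = 56.7% → Variant B
Variant A wins each user group but Variant B wins overall — the comparison reverses. Variant A's views skew toward new users, which has a lower base rate.

No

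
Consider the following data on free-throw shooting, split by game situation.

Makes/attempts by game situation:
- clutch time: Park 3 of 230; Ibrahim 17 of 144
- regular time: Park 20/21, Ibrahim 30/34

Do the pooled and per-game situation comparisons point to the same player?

Clutch time: Park 3/230 = 1.3%, Ibrahim 17/144 = 11.8% → Ibrahim
Regular time: Park 20/21 = 95.2%, Ibrahim 30/34 = 88.2% → Park
Overall: Park 23/251 = 9.2%, Ibrahim 47/178 = 26.4% → Ibrahim
Neither sweeps: Park wins 1 of 2 groups, Ibrahim wins 1. Ibrahim wins overall but not every group — no Simpson reversal.

No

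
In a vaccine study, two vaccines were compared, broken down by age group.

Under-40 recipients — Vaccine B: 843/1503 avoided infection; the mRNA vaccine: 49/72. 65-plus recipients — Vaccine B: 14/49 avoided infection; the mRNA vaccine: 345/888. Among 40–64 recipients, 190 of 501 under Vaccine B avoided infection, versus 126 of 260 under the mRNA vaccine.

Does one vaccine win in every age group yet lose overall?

Yes

Under-40: Vaccine B 843/1503 = 56.1%, the mRNA vaccine 49/72 = 68.1% → the mRNA vaccine
65-plus: Vaccine B 14/49 = 28.6%, the mRNA vaccine 345/888 = 38.9% → the mRNA vaccine
40–64: Vaccine B 190/501 = 37.9%, the mRNA vaccine 126/260 = 48.5% → the mRNA vaccine
Overall: Vaccine B 1047/2053 = 51.0%, the mRNA vaccine 520/1220 = 42.6% → Vaccine B
The mRNA vaccine wins each age group but Vaccine B wins overall — the comparison reverses. The mRNA vaccine's recipients skew toward 65-plus, which has a lower base rate.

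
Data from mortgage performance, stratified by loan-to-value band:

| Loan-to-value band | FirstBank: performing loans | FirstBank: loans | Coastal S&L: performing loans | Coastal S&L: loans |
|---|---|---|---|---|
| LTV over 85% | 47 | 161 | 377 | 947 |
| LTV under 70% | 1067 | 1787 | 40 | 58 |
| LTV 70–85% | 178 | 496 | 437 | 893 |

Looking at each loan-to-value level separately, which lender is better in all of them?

LTV over 85%: FirstBank 47/161 = 29.2%, Coastal S&L 377/947 = 39.8% → Coastal S&L
LTV under 70%: FirstBank 1067/1787 = 59.7%, Coastal S&L 40/58 = 69.0% → Coastal S&L
LTV 70–85%: FirstBank 178/496 = 35.9%, Coastal S&L 437/893 = 48.9% → Coastal S&L
Coastal S&L has the higher rate in all 3 groups.

Coastal S&L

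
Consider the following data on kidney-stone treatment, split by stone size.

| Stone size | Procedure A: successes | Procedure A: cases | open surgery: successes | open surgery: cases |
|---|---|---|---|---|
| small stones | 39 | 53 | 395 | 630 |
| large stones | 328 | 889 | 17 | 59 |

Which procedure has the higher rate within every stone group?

Procedure A

Small stones: Procedure A 39/53 = 73.6%, open surgery 395/630 = 62.7% → Procedure A
Large stones: Procedure A 328/889 = 36.9%, open surgery 17/59 = 28.8% → Procedure A
Procedure A has the higher rate in both groups.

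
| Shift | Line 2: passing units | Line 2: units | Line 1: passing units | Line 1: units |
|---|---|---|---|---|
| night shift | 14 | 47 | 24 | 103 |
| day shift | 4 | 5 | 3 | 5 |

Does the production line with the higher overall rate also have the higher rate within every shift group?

Yes

Night shift: Line 2 14/47 = 29.8%, Line 1 24/103 = 23.3% → Line 2
Day shift: Line 2 4/5 = 80.0%, Line 1 3/5 = 60.0% → Line 2
Overall: Line 2 18/52 = 34.6%, Line 1 27/108 = 25.0% → Line 2
Line 2 wins overall and in every shift group — no reversal.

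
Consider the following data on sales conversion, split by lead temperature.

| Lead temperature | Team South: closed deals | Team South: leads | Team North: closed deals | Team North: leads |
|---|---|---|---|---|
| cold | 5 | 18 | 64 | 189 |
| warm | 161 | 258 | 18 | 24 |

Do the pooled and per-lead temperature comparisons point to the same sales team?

Cold: Team South 5/18 = 27.8%, Team North 64/189 = 33.9% → Team North
Warm: Team South 161/258 = 62.4%, Team North 18/24 = 75.0% → Team North
Overall: Team South 166/276 = 60.1%, Team North 82/213 = 38.5% → Team South
Team North wins each lead group but Team South wins overall — the comparison reverses. Team North's leads skew toward cold, which has a lower base rate.

No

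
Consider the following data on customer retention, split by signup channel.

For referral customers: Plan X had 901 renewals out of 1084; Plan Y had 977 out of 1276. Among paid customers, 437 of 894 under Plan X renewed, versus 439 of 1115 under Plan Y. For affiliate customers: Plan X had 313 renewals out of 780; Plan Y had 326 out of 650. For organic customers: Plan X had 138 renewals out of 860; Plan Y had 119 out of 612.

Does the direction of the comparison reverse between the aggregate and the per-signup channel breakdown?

No

Referral: Plan X 901/1084 = 83.1%, Plan Y 977/1276 = 76.6% → Plan X
Paid: Plan X 437/894 = 48.9%, Plan Y 439/1115 = 39.4% → Plan X
Affiliate: Plan X 313/780 = 40.1%, Plan Y 326/650 = 50.2% → Plan Y
Organic: Plan X 138/860 = 16.0%, Plan Y 119/612 = 19.4% → Plan Y
Overall: Plan X 1789/3618 = 49.4%, Plan Y 1861/3653 = 50.9% → Plan Y
Neither sweeps: Plan X wins 2 of 4 groups, Plan Y wins 2. Plan Y wins overall but not every group — no Simpson reversal.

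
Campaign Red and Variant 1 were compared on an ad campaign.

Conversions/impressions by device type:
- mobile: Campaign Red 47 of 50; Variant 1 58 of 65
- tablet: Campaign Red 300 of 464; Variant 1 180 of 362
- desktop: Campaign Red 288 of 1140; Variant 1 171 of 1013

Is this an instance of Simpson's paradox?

No

Mobile: Campaign Red 47/50 = 94.0%, Variant 1 58/65 = 89.2% → Campaign Red
Tablet: Campaign Red 300/464 = 64.7%, Variant 1 180/362 = 49.7% → Campaign Red
Desktop: Campaign Red 288/1140 = 25.3%, Variant 1 171/1013 = 16.9% → Campaign Red
Overall: Campaign Red 635/1654 = 38.4%, Variant 1 409/1440 = 28.4% → Campaign Red
Campaign Red wins overall and in every device group — no reversal.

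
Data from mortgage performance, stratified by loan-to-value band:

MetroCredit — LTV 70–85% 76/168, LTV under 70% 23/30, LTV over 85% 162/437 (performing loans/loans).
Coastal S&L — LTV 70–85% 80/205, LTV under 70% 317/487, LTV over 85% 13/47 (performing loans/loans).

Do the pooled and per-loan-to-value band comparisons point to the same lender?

LTV 70–85%: MetroCredit 76/168 = 45.2%, Coastal S&L 80/205 = 39.0% → MetroCredit
LTV under 70%: MetroCredit 23/30 = 76.7%, Coastal S&L 317/487 = 65.1% → MetroCredit
LTV over 85%: MetroCredit 162/437 = 37.1%, Coastal S&L 13/47 = 27.7% → MetroCredit
Overall: MetroCredit 261/635 = 41.1%, Coastal S&L 410/739 = 55.5% → Coastal S&L
MetroCredit wins each loan-to-value group but Coastal S&L wins overall — the comparison reverses. MetroCredit's loans skew toward LTV over 85%, which has a lower base rate.

No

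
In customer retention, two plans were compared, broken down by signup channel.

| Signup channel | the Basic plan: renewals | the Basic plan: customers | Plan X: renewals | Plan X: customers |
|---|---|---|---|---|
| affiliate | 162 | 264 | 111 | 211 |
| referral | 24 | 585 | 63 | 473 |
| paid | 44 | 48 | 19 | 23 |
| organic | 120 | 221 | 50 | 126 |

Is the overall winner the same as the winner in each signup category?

Affiliate: the Basic plan 162/264 = 61.4%, Plan X 111/211 = 52.6% → the Basic plan
Referral: the Basic plan 24/585 = 4.1%, Plan X 63/473 = 13.3% → Plan X
Paid: the Basic plan 44/48 = 91.7%, Plan X 19/23 = 82.6% → the Basic plan
Organic: the Basic plan 120/221 = 54.3%, Plan X 50/126 = 39.7% → the Basic plan
Overall: the Basic plan 350/1118 = 31.3%, Plan X 243/833 = 29.2% → the Basic plan
Neither sweeps: the Basic plan wins 3 of 4 groups, Plan X wins 1. The Basic plan wins overall but not every group — no Simpson reversal.

No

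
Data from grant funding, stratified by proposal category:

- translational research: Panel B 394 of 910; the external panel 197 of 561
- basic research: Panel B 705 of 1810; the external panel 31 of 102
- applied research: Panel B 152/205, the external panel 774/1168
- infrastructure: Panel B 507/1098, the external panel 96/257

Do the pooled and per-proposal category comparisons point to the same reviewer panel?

No

Translational research: Panel B 394/910 = 43.3%, the external panel 197/561 = 35.1% → Panel B
Basic research: Panel B 705/1810 = 39.0%, the external panel 31/102 = 30.4% → Panel B
Applied research: Panel B 152/205 = 74.1%, the external panel 774/1168 = 66.3% → Panel B
Infrastructure: Panel B 507/1098 = 46.2%, the external panel 96/257 = 37.4% → Panel B
Overall: Panel B 1758/4023 = 43.7%, the external panel 1098/2088 = 52.6% → the external panel
Panel B wins each proposal group but the external panel wins overall — the comparison reverses. Panel B's proposals skew toward basic research, which has a lower base rate.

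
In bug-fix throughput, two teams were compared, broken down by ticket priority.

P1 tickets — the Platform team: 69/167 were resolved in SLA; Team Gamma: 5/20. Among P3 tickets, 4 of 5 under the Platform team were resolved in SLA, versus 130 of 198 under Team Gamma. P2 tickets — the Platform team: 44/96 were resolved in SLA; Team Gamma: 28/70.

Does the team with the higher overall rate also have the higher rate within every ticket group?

No

P1: the Platform team 69/167 = 41.3%, Team Gamma 5/20 = 25.0% → the Platform team
P3: the Platform team 4/5 = 80.0%, Team Gamma 130/198 = 65.7% → the Platform team
P2: the Platform team 44/96 = 45.8%, Team Gamma 28/70 = 40.0% → the Platform team
Overall: the Platform team 117/268 = 43.7%, Team Gamma 163/288 = 56.6% → Team Gamma
The Platform team wins each ticket group but Team Gamma wins overall — the comparison reverses. The Platform team's tickets skew toward P1, which has a lower base rate.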